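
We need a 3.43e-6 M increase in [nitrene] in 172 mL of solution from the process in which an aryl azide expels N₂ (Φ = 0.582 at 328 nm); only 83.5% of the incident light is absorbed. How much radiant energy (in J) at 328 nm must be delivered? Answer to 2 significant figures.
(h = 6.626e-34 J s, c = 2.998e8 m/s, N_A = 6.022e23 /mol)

0.44 J

Product: (3.43e-6 M)(0.172 L) = 5.900e-7 mol.
Photons that must be absorbed: 5.900e-7 / 0.582 = 1.014e-6 mol.
Incident photons needed: 1.014e-6 / 0.835 = 1.214e-6 mol.
Photon energy: hc/λ = 6.056e-19 J; per mole, 3.647e5 J mol⁻¹.
Energy required: 1.214e-6 × 3.647e5 = 0.44 J.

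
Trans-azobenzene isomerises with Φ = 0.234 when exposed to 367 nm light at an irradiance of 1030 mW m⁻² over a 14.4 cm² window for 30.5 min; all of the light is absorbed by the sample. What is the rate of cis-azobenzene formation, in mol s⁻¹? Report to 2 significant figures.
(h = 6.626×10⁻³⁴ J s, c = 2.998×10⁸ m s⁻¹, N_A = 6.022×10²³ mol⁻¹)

1.1×10⁻⁹ mol s⁻¹

Photon energy at 367 nm: hc/λ = (6.626×10⁻³⁴)(2.998×10⁸)/(367×10⁻⁹) = 5.413×10⁻¹⁹ J.
Energy delivered: (1030 mW m⁻²)(14.4×10⁻⁴ m²)(1830 s) = 2.714 J.
Photons incident: 2.714 / 5.413×10⁻¹⁹ = 5.014×10¹⁸, i.e. 5.014×10¹⁸/6.022×10²³ = 8.326×10⁻⁶ mol.
Product formed: 0.234 × 8.326×10⁻⁶ = 1.948×10⁻⁶ mol.
Rate: 1.948×10⁻⁶ / 1830 s = 1.1×10⁻⁹ mol s⁻¹.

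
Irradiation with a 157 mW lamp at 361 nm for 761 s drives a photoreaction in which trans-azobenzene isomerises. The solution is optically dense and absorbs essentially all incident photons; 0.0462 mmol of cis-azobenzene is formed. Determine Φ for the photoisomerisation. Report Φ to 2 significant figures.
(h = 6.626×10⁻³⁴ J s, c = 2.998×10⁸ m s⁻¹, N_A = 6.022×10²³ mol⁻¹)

Φ = 0.13

Product: 0.0462 mmol = 4.62×10⁻⁵ mol.
Photon energy at 361 nm: hc/λ = (6.626×10⁻³⁴)(2.998×10⁸)/(361×10⁻⁹) = 5.503×10⁻¹⁹ J.
Energy delivered: (157 mW)(761 s) = 119.5 J.
Photons incident: 119.5 / 5.503×10⁻¹⁹ = 2.172×10²⁰, i.e. 2.172×10²⁰/6.022×10²³ = 3.607×10⁻⁴ mol.
Φ = 4.62×10⁻⁵ mol / 3.607×10⁻⁴ mol photons = 0.13.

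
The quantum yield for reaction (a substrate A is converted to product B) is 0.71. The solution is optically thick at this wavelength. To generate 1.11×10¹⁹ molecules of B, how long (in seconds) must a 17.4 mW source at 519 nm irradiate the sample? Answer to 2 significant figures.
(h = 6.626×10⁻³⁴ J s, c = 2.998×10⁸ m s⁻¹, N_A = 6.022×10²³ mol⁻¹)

Product: 1.11×10¹⁹ / 6.022×10²³ = 1.843×10⁻⁵ mol.
Photons that must be absorbed: 1.843×10⁻⁵ / 0.71 = 2.596×10⁻⁵ mol.
Photon energy: hc/λ = 3.828×10⁻¹⁹ J; per mole, 2.305×10⁵ J mol⁻¹.
Energy required: 2.596×10⁻⁵ × 2.305×10⁵ = 5.984 J.
Time: 5.984 J / 0.0174 W = 340 s.

t ≈ 340 s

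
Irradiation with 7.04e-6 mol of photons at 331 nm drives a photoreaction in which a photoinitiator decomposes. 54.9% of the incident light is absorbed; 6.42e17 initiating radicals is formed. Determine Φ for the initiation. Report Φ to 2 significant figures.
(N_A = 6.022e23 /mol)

Φ = 0.28

Product: 6.42e17 / 6.022e23 = 1.066e-6 mol.
Photons absorbed: 0.549 × 7.04e-6 = 3.865e-6 mol.
Φ = 1.066e-6 mol / 3.865e-6 mol photons = 0.28.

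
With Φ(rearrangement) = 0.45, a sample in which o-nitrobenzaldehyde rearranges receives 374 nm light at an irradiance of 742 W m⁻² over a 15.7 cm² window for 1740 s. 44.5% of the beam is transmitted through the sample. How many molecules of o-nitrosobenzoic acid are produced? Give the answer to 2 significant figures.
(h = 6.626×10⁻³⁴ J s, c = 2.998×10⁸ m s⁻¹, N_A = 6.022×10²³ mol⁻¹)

Photon energy at 374 nm: hc/λ = (6.626×10⁻³⁴)(2.998×10⁸)/(374×10⁻⁹) = 5.311×10⁻¹⁹ J.
Energy delivered: (742 W m⁻²)(15.7×10⁻⁴ m²)(1740 s) = 2027 J.
Photons incident: 2027 / 5.311×10⁻¹⁹ = 3.817×10²¹, i.e. 3.817×10²¹/6.022×10²³ = 0.006338 mol.
Fraction absorbed: 1 − 44.5/100 = 0.5550.
Photons absorbed: 0.5550 × 0.006338 = 0.003518 mol.
Product: Φ × n_abs = 0.45 × 0.003518 = 0.001583 mol.
As a count: 0.001583 × 6.022×10²³ = 9.5×10²⁰.

9.5×10²⁰ molecules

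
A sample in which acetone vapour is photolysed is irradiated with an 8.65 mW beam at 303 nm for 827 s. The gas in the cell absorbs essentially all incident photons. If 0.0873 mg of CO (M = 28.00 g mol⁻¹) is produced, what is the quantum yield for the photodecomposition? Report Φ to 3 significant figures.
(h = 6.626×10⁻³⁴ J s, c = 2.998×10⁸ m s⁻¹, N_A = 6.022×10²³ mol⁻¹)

Φ = 0.172

Product: 0.0873 mg / 28.00 g mol⁻¹ = 3.118×10⁻⁶ mol.
Photon energy at 303 nm: hc/λ = (6.626×10⁻³⁴)(2.998×10⁸)/(303×10⁻⁹) = 6.556×10⁻¹⁹ J.
Energy delivered: (8.65 mW)(827 s) = 7.154 J.
Photons incident: 7.154 / 6.556×10⁻¹⁹ = 1.091×10¹⁹, i.e. 1.091×10¹⁹/6.022×10²³ = 1.812×10⁻⁵ mol.
Φ = 3.118×10⁻⁶ mol / 1.812×10⁻⁵ mol photons = 0.172.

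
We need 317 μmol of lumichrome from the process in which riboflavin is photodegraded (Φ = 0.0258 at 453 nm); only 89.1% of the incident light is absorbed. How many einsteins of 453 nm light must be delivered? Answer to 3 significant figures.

Product: 317 μmol = 3.17×10⁻⁴ mol.
Photons that must be absorbed: 3.17×10⁻⁴ / 0.0258 = 0.01229 mol.
Incident photons needed: 0.01229 / 0.891 = 0.01379 mol.

0.0138 einstein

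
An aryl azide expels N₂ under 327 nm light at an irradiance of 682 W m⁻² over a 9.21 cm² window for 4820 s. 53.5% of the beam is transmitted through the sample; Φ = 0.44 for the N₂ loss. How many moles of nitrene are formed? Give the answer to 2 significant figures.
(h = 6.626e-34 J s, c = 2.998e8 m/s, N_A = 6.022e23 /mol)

0.0017 mol

Photon energy at 327 nm: hc/λ = (6.626e-34)(2.998e8)/(327e-9) = 6.075e-19 J.
Energy delivered: (682 W m⁻²)(9.21e-4 m²)(4820 s) = 3028 J.
Photons incident: 3028 / 6.075e-19 = 4.984e21, i.e. 4.984e21/6.022e23 = 0.008276 mol.
Fraction absorbed: 1 − 53.5/100 = 0.4650.
Photons absorbed: 0.4650 × 0.008276 = 0.003848 mol.
Product: Φ × n_abs = 0.44 × 0.003848 = 0.001693 mol.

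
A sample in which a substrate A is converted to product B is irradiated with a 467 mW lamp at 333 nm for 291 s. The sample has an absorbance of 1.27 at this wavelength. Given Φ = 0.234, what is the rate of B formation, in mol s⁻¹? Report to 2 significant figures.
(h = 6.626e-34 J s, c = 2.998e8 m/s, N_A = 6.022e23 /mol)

Photon energy at 333 nm: hc/λ = (6.626e-34)(2.998e8)/(333e-9) = 5.965e-19 J.
Energy delivered: (467 mW)(291 s) = 135.9 J.
Photons incident: 135.9 / 5.965e-19 = 2.278e20, i.e. 2.278e20/6.022e23 = 3.783e-4 mol.
Fraction absorbed: 1 − 10^(−1.27) = 0.9463.
Photons absorbed: 0.9463 × 3.783e-4 = 3.580e-4 mol.
Product formed: 0.234 × 3.580e-4 = 8.377e-5 mol.
Rate: 8.377e-5 / 291 s = 2.9e-7 mol s⁻¹.

2.9e-7 mol s⁻¹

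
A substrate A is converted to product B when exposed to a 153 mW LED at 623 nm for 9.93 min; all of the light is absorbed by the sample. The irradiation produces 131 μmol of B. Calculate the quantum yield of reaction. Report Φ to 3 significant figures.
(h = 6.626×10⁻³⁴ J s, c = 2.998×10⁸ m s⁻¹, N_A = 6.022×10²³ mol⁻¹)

Φ = 0.276

Product: 131 μmol = 1.31×10⁻⁴ mol.
Photon energy at 623 nm: hc/λ = (6.626×10⁻³⁴)(2.998×10⁸)/(623×10⁻⁹) = 3.189×10⁻¹⁹ J.
Energy delivered: (153 mW)(595.8 s) = 91.16 J.
Photons incident: 91.16 / 3.189×10⁻¹⁹ = 2.859×10²⁰, i.e. 2.859×10²⁰/6.022×10²³ = 4.748×10⁻⁴ mol.
Φ = 1.31×10⁻⁴ mol / 4.748×10⁻⁴ mol photons = 0.276.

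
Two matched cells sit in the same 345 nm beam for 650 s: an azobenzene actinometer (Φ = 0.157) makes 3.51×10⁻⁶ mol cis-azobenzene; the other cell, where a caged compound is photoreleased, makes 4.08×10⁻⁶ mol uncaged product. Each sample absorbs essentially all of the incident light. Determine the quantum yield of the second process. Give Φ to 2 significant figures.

Photons absorbed by the actinometer: 3.51×10⁻⁶ / 0.157 = 2.236×10⁻⁵ mol.
Φ(unknown) = 4.08×10⁻⁶ / 2.236×10⁻⁵ = 0.18.

Φ = 0.18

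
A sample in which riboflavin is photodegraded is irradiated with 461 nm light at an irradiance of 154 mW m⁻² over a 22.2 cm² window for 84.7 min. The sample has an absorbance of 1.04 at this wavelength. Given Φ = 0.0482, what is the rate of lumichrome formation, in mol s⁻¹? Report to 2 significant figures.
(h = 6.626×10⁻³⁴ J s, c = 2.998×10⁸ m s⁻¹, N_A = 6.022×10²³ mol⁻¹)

5.8×10⁻¹¹ mol s⁻¹

Photon energy at 461 nm: hc/λ = (6.626×10⁻³⁴)(2.998×10⁸)/(461×10⁻⁹) = 4.309×10⁻¹⁹ J.
Energy delivered: (154 mW m⁻²)(22.2×10⁻⁴ m²)(5082 s) = 1.737 J.
Photons incident: 1.737 / 4.309×10⁻¹⁹ = 4.031×10¹⁸, i.e. 4.031×10¹⁸/6.022×10²³ = 6.694×10⁻⁶ mol.
Fraction absorbed: 1 − 10^(−1.04) = 0.9088.
Photons absorbed: 0.9088 × 6.694×10⁻⁶ = 6.084×10⁻⁶ mol.
Product formed: 0.0482 × 6.084×10⁻⁶ = 2.932×10⁻⁷ mol.
Rate: 2.932×10⁻⁷ / 5082 s = 5.8×10⁻¹¹ mol s⁻¹.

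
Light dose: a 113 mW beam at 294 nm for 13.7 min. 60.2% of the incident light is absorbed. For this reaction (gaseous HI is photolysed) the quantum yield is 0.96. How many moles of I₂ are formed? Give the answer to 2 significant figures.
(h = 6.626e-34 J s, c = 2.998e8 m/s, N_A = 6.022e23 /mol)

Photon energy at 294 nm: hc/λ = (6.626e-34)(2.998e8)/(294e-9) = 6.757e-19 J.
Energy delivered: (113 mW)(822 s) = 92.89 J.
Photons incident: 92.89 / 6.757e-19 = 1.375e20, i.e. 1.375e20/6.022e23 = 2.283e-4 mol.
Photons absorbed: 0.602 × 2.283e-4 = 1.374e-4 mol.
Product: Φ × n_abs = 0.96 × 1.374e-4 = 1.319e-4 mol.

1.3e-4 mol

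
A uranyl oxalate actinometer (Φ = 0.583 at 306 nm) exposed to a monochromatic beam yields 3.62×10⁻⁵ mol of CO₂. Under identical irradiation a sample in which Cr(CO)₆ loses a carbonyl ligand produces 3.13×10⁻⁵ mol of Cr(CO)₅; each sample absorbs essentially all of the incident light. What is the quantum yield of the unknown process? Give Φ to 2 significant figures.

Photons absorbed by the actinometer: 3.62×10⁻⁵ / 0.583 = 6.209×10⁻⁵ mol.
Φ(unknown) = 3.13×10⁻⁵ / 6.209×10⁻⁵ = 0.50.

Φ = 0.50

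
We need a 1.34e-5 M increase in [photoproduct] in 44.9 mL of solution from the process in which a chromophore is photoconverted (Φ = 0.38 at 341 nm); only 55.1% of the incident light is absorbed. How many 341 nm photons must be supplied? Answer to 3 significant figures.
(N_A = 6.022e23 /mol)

Product: (1.34e-5 M)(0.0449 L) = 6.017e-7 mol.
Photons that must be absorbed: 6.017e-7 / 0.38 = 1.583e-6 mol.
Incident photons needed: 1.583e-6 / 0.551 = 2.873e-6 mol.
Photon count: 2.873e-6 × 6.022e23 = 1.73e18.

1.73e18 photons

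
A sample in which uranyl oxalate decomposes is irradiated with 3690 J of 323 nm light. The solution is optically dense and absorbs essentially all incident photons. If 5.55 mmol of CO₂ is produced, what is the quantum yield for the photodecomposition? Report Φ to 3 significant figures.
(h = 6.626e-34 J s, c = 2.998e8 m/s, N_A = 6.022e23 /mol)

Φ = 0.557

Product: 5.55 mmol = 0.00555 mol.
Photon energy at 323 nm: hc/λ = (6.626e-34)(2.998e8)/(323e-9) = 6.150e-19 J.
Photons incident: 3690 / 6.150e-19 = 6.000e21, i.e. 6.000e21/6.022e23 = 0.009963 mol.
Φ = 0.00555 mol / 0.009963 mol photons = 0.557.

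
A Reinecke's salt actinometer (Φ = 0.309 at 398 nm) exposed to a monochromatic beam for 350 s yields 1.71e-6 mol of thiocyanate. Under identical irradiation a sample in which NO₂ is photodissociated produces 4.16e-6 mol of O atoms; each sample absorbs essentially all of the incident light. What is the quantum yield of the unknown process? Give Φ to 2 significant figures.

Φ = 0.75

Photons absorbed by the actinometer: 1.71e-6 / 0.309 = 5.534e-6 mol.
Φ(unknown) = 4.16e-6 / 5.534e-6 = 0.75.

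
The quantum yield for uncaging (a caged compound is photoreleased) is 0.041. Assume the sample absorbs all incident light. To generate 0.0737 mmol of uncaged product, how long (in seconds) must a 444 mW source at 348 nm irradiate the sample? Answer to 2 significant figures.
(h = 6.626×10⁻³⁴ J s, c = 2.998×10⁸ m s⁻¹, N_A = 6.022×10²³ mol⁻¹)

t ≈ 1400 s

Product: 0.0737 mmol = 7.37×10⁻⁵ mol.
Photons that must be absorbed: 7.37×10⁻⁵ / 0.041 = 0.001798 mol.
Photon energy: hc/λ = 5.708×10⁻¹⁹ J; per mole, 3.437×10⁵ J mol⁻¹.
Energy required: 0.001798 × 3.437×10⁵ = 618.0 J.
Time: 618.0 J / 0.444 W = 1400 s.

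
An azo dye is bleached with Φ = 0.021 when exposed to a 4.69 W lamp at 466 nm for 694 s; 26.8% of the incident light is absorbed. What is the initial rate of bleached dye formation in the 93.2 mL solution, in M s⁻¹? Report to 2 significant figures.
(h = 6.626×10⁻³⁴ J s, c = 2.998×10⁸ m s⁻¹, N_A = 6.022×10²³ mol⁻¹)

1.1×10⁻⁶ M s⁻¹

Photon energy at 466 nm: hc/λ = (6.626×10⁻³⁴)(2.998×10⁸)/(466×10⁻⁹) = 4.263×10⁻¹⁹ J.
Energy delivered: (4.69 W)(694 s) = 3255 J.
Photons incident: 3255 / 4.263×10⁻¹⁹ = 7.635×10²¹, i.e. 7.635×10²¹/6.022×10²³ = 0.01268 mol.
Photons absorbed: 0.268 × 0.01268 = 0.003398 mol.
Product formed: 0.021 × 0.003398 = 7.136×10⁻⁵ mol.
Rate: 7.136×10⁻⁵ mol / (694 s × 0.0932 L) = 1.1×10⁻⁶ M s⁻¹.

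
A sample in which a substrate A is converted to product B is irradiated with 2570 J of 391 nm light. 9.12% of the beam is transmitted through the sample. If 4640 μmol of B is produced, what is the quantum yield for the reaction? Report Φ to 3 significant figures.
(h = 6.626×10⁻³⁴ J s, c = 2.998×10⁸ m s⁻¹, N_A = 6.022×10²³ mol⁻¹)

Product: 4640 μmol = 0.00464 mol.
Photon energy at 391 nm: hc/λ = (6.626×10⁻³⁴)(2.998×10⁸)/(391×10⁻⁹) = 5.080×10⁻¹⁹ J.
Photons incident: 2570 / 5.080×10⁻¹⁹ = 5.059×10²¹, i.e. 5.059×10²¹/6.022×10²³ = 0.008401 mol.
Fraction absorbed: 1 − 9.12/100 = 0.9088.
Photons absorbed: 0.9088 × 0.008401 = 0.007635 mol.
Φ = 0.00464 mol / 0.007635 mol photons = 0.608.

Φ = 0.608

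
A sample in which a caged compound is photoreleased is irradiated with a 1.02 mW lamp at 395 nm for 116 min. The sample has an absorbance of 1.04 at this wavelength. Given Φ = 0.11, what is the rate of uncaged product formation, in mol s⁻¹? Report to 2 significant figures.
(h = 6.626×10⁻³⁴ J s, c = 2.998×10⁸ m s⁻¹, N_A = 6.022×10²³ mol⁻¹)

Photon energy at 395 nm: hc/λ = (6.626×10⁻³⁴)(2.998×10⁸)/(395×10⁻⁹) = 5.029×10⁻¹⁹ J.
Energy delivered: (1.02 mW)(6960 s) = 7.099 J.
Photons incident: 7.099 / 5.029×10⁻¹⁹ = 1.412×10¹⁹, i.e. 1.412×10¹⁹/6.022×10²³ = 2.345×10⁻⁵ mol.
Fraction absorbed: 1 − 10^(−1.04) = 0.9088.
Photons absorbed: 0.9088 × 2.345×10⁻⁵ = 2.131×10⁻⁵ mol.
Product formed: 0.11 × 2.131×10⁻⁵ = 2.344×10⁻⁶ mol.
Rate: 2.344×10⁻⁶ / 6960 s = 3.4×10⁻¹⁰ mol s⁻¹.

3.4×10⁻¹⁰ mol s⁻¹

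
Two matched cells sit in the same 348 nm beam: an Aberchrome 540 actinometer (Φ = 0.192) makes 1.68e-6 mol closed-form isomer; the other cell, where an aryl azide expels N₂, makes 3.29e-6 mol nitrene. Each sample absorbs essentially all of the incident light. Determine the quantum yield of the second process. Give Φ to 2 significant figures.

Φ = 0.38

Photons absorbed by the actinometer: 1.68e-6 / 0.192 = 8.750e-6 mol.
Φ(unknown) = 3.29e-6 / 8.750e-6 = 0.38.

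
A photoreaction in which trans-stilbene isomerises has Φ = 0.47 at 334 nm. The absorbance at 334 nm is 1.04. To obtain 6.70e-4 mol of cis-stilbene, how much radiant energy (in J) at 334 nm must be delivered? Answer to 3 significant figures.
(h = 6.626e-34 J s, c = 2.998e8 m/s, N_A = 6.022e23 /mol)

Photons that must be absorbed: 6.70e-4 / 0.47 = 0.001426 mol.
Fraction absorbed: 1 − 10^(−1.04) = 0.9088.
Incident photons needed: 0.001426 / 0.9088 = 0.001569 mol.
Photon energy: hc/λ = 5.948e-19 J; per mole, 3.582e5 J mol⁻¹.
Energy required: 0.001569 × 3.582e5 = 562 J.

562 J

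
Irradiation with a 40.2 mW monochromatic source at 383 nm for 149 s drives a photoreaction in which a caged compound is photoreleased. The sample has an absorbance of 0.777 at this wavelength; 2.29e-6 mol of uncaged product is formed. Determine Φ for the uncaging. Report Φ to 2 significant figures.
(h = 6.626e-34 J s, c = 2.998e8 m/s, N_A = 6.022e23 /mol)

Photon energy at 383 nm: hc/λ = (6.626e-34)(2.998e8)/(383e-9) = 5.187e-19 J.
Energy delivered: (40.2 mW)(149 s) = 5.990 J.
Photons incident: 5.990 / 5.187e-19 = 1.155e19, i.e. 1.155e19/6.022e23 = 1.918e-5 mol.
Fraction absorbed: 1 − 10^(−0.777) = 0.8329.
Photons absorbed: 0.8329 × 1.918e-5 = 1.598e-5 mol.
Φ = 2.29e-6 mol / 1.598e-5 mol photons = 0.14.

Φ = 0.14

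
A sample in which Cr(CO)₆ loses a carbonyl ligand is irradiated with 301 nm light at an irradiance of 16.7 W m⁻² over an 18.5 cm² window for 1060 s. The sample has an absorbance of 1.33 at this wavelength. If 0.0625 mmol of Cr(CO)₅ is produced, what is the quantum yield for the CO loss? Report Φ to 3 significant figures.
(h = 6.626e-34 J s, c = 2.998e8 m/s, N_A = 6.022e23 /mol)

Product: 0.0625 mmol = 6.25e-5 mol.
Photon energy at 301 nm: hc/λ = (6.626e-34)(2.998e8)/(301e-9) = 6.600e-19 J.
Energy delivered: (16.7 W m⁻²)(18.5e-4 m²)(1060 s) = 32.75 J.
Photons incident: 32.75 / 6.600e-19 = 4.962e19, i.e. 4.962e19/6.022e23 = 8.240e-5 mol.
Fraction absorbed: 1 − 10^(−1.33) = 0.9532.
Photons absorbed: 0.9532 × 8.240e-5 = 7.854e-5 mol.
Φ = 6.25e-5 mol / 7.854e-5 mol photons = 0.796.

Φ = 0.796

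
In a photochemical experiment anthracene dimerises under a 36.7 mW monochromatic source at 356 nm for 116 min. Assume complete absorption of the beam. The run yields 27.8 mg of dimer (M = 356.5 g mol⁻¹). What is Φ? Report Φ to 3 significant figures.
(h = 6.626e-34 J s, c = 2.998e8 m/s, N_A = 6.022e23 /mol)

Product: 27.8 mg / 356.5 g mol⁻¹ = 7.798e-5 mol.
Photon energy at 356 nm: hc/λ = (6.626e-34)(2.998e8)/(356e-9) = 5.580e-19 J.
Energy delivered: (36.7 mW)(6960 s) = 255.4 J.
Photons incident: 255.4 / 5.580e-19 = 4.577e20, i.e. 4.577e20/6.022e23 = 7.600e-4 mol.
Φ = 7.798e-5 mol / 7.600e-4 mol photons = 0.103.

Φ = 0.103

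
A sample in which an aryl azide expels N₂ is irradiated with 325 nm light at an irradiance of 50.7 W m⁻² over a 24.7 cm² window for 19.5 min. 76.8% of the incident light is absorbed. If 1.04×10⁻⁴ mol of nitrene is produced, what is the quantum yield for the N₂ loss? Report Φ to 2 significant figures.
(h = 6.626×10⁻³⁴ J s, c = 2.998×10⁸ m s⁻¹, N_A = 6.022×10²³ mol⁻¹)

Photon energy at 325 nm: hc/λ = (6.626×10⁻³⁴)(2.998×10⁸)/(325×10⁻⁹) = 6.112×10⁻¹⁹ J.
Energy delivered: (50.7 W m⁻²)(24.7×10⁻⁴ m²)(1170 s) = 146.5 J.
Photons incident: 146.5 / 6.112×10⁻¹⁹ = 2.397×10²⁰, i.e. 2.397×10²⁰/6.022×10²³ = 3.980×10⁻⁴ mol.
Photons absorbed: 0.768 × 3.980×10⁻⁴ = 3.057×10⁻⁴ mol.
Φ = 1.04×10⁻⁴ mol / 3.057×10⁻⁴ mol photons = 0.34.

Φ = 0.34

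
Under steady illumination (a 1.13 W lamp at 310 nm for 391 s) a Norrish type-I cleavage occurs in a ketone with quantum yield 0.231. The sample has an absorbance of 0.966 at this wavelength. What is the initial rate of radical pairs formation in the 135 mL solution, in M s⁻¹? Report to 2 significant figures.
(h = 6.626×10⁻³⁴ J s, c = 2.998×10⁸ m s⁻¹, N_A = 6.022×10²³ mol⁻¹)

Photon energy at 310 nm: hc/λ = (6.626×10⁻³⁴)(2.998×10⁸)/(310×10⁻⁹) = 6.408×10⁻¹⁹ J.
Energy delivered: (1.13 W)(391 s) = 441.8 J.
Photons incident: 441.8 / 6.408×10⁻¹⁹ = 6.895×10²⁰, i.e. 6.895×10²⁰/6.022×10²³ = 0.001145 mol.
Fraction absorbed: 1 − 10^(−0.966) = 0.8919.
Photons absorbed: 0.8919 × 0.001145 = 0.001021 mol.
Product formed: 0.231 × 0.001021 = 2.359×10⁻⁴ mol.
Rate: 2.359×10⁻⁴ mol / (391 s × 0.135 L) = 4.5×10⁻⁶ M s⁻¹.

4.5×10⁻⁶ M s⁻¹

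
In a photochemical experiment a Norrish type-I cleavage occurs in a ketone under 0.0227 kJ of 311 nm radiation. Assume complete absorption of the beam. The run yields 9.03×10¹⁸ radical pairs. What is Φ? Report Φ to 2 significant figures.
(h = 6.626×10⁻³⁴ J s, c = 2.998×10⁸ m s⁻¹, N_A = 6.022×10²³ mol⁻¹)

Φ = 0.25

Product: 9.03×10¹⁸ / 6.022×10²³ = 1.500×10⁻⁵ mol.
Photon energy at 311 nm: hc/λ = (6.626×10⁻³⁴)(2.998×10⁸)/(311×10⁻⁹) = 6.387×10⁻¹⁹ J.
Incident energy: 0.0227 kJ = 22.7 J.
Photons incident: 22.7 / 6.387×10⁻¹⁹ = 3.554×10¹⁹, i.e. 3.554×10¹⁹/6.022×10²³ = 5.902×10⁻⁵ mol.
Φ = 1.500×10⁻⁵ mol / 5.902×10⁻⁵ mol photons = 0.25.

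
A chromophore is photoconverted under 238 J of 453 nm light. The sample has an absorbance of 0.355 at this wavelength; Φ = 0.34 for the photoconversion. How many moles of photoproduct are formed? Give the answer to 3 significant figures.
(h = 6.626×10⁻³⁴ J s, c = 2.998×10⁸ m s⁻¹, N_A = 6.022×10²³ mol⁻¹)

Photon energy at 453 nm: hc/λ = (6.626×10⁻³⁴)(2.998×10⁸)/(453×10⁻⁹) = 4.385×10⁻¹⁹ J.
Photons incident: 238 / 4.385×10⁻¹⁹ = 5.428×10²⁰, i.e. 5.428×10²⁰/6.022×10²³ = 9.014×10⁻⁴ mol.
Fraction absorbed: 1 − 10^(−0.355) = 0.5584.
Photons absorbed: 0.5584 × 9.014×10⁻⁴ = 5.033×10⁻⁴ mol.
Product: Φ × n_abs = 0.34 × 5.033×10⁻⁴ = 1.711×10⁻⁴ mol.

1.71×10⁻⁴ mol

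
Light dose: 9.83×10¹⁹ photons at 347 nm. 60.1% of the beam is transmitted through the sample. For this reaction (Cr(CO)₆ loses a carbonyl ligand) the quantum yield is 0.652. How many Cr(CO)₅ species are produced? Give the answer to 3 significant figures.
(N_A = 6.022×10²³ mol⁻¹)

2.56×10¹⁹ species

Moles of photons: 9.83×10¹⁹ / 6.022×10²³ = 1.632×10⁻⁴ mol.
Fraction absorbed: 1 − 60.1/100 = 0.3990.
Photons absorbed: 0.3990 × 1.632×10⁻⁴ = 6.512×10⁻⁵ mol.
Product: Φ × n_abs = 0.652 × 6.512×10⁻⁵ = 4.246×10⁻⁵ mol.
As a count: 4.246×10⁻⁵ × 6.022×10²³ = 2.56×10¹⁹.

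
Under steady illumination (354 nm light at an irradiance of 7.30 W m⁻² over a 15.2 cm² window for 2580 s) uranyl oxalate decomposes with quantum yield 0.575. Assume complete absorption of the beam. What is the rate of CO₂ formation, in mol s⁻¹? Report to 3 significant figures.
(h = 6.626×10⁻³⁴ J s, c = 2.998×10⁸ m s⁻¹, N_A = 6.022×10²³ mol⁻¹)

1.89×10⁻⁸ mol s⁻¹

Photon energy at 354 nm: hc/λ = (6.626×10⁻³⁴)(2.998×10⁸)/(354×10⁻⁹) = 5.612×10⁻¹⁹ J.
Energy delivered: (7.30 W m⁻²)(15.2×10⁻⁴ m²)(2580 s) = 28.63 J.
Photons incident: 28.63 / 5.612×10⁻¹⁹ = 5.102×10¹⁹, i.e. 5.102×10¹⁹/6.022×10²³ = 8.472×10⁻⁵ mol.
Product formed: 0.575 × 8.472×10⁻⁵ = 4.871×10⁻⁵ mol.
Rate: 4.871×10⁻⁵ / 2580 s = 1.89×10⁻⁸ mol s⁻¹.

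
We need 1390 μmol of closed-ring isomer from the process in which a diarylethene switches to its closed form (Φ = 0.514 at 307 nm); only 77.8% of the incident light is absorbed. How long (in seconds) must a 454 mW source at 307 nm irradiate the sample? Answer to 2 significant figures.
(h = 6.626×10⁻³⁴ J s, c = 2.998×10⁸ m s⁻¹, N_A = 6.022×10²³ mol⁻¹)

Product: 1390 μmol = 0.00139 mol.
Photons that must be absorbed: 0.00139 / 0.514 = 0.002704 mol.
Incident photons needed: 0.002704 / 0.778 = 0.003476 mol.
Photon energy: hc/λ = 6.471×10⁻¹⁹ J; per mole, 3.897×10⁵ J mol⁻¹.
Energy required: 0.003476 × 3.897×10⁵ = 1355 J.
Time: 1355 J / 0.454 W = 3000 s.

t ≈ 3000 s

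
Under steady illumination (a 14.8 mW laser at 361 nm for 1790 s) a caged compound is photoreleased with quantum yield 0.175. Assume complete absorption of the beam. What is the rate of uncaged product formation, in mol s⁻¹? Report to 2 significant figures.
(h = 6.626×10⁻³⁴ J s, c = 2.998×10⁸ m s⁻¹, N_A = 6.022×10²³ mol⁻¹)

7.8×10⁻⁹ mol s⁻¹

Photon energy at 361 nm: hc/λ = (6.626×10⁻³⁴)(2.998×10⁸)/(361×10⁻⁹) = 5.503×10⁻¹⁹ J.
Energy delivered: (14.8 mW)(1790 s) = 26.49 J.
Photons incident: 26.49 / 5.503×10⁻¹⁹ = 4.814×10¹⁹, i.e. 4.814×10¹⁹/6.022×10²³ = 7.994×10⁻⁵ mol.
Product formed: 0.175 × 7.994×10⁻⁵ = 1.399×10⁻⁵ mol.
Rate: 1.399×10⁻⁵ / 1790 s = 7.8×10⁻⁹ mol s⁻¹.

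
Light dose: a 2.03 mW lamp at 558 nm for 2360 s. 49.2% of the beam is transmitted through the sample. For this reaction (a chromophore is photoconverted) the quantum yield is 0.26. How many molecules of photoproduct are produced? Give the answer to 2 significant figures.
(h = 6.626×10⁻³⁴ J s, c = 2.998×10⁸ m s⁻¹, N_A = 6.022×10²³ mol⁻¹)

1.8×10¹⁸ molecules

Photon energy at 558 nm: hc/λ = (6.626×10⁻³⁴)(2.998×10⁸)/(558×10⁻⁹) = 3.560×10⁻¹⁹ J.
Energy delivered: (2.03 mW)(2360 s) = 4.791 J.
Photons incident: 4.791 / 3.560×10⁻¹⁹ = 1.346×10¹⁹, i.e. 1.346×10¹⁹/6.022×10²³ = 2.235×10⁻⁵ mol.
Fraction absorbed: 1 − 49.2/100 = 0.5080.
Photons absorbed: 0.5080 × 2.235×10⁻⁵ = 1.135×10⁻⁵ mol.
Product: Φ × n_abs = 0.26 × 1.135×10⁻⁵ = 2.951×10⁻⁶ mol.
As a count: 2.951×10⁻⁶ × 6.022×10²³ = 1.8×10¹⁸.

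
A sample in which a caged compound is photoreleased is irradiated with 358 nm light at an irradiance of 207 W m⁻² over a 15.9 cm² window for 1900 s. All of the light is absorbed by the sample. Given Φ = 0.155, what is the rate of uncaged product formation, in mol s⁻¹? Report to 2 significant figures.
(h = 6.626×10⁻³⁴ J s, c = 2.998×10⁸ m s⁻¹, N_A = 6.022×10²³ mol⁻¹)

1.5×10⁻⁷ mol s⁻¹

Photon energy at 358 nm: hc/λ = (6.626×10⁻³⁴)(2.998×10⁸)/(358×10⁻⁹) = 5.549×10⁻¹⁹ J.
Energy delivered: (207 W m⁻²)(15.9×10⁻⁴ m²)(1900 s) = 625.3 J.
Photons incident: 625.3 / 5.549×10⁻¹⁹ = 1.127×10²¹, i.e. 1.127×10²¹/6.022×10²³ = 0.001871 mol.
Product formed: 0.155 × 0.001871 = 2.900×10⁻⁴ mol.
Rate: 2.900×10⁻⁴ / 1900 s = 1.5×10⁻⁷ mol s⁻¹.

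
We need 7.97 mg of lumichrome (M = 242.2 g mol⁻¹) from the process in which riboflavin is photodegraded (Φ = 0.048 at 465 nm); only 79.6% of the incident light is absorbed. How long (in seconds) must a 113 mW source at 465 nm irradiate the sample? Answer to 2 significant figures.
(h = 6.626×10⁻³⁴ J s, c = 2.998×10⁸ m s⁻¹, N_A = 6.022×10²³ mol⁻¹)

Product: 7.97 mg / 242.2 g mol⁻¹ = 3.291×10⁻⁵ mol.
Photons that must be absorbed: 3.291×10⁻⁵ / 0.048 = 6.856×10⁻⁴ mol.
Incident photons needed: 6.856×10⁻⁴ / 0.796 = 8.613×10⁻⁴ mol.
Photon energy: hc/λ = 4.272×10⁻¹⁹ J; per mole, 2.573×10⁵ J mol⁻¹.
Energy required: 8.613×10⁻⁴ × 2.573×10⁵ = 221.6 J.
Time: 221.6 J / 0.113 W = 2000 s.

t ≈ 2000 s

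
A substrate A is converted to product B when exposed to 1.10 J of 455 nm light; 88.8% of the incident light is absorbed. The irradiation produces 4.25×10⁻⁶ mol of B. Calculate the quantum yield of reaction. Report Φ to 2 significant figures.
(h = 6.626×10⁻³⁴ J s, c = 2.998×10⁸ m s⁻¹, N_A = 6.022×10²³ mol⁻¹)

Photon energy at 455 nm: hc/λ = (6.626×10⁻³⁴)(2.998×10⁸)/(455×10⁻⁹) = 4.366×10⁻¹⁹ J.
Photons incident: 1.10 / 4.366×10⁻¹⁹ = 2.519×10¹⁸, i.e. 2.519×10¹⁸/6.022×10²³ = 4.183×10⁻⁶ mol.
Photons absorbed: 0.888 × 4.183×10⁻⁶ = 3.715×10⁻⁶ mol.
Φ = 4.25×10⁻⁶ mol / 3.715×10⁻⁶ mol photons = 1.1.

Φ = 1.1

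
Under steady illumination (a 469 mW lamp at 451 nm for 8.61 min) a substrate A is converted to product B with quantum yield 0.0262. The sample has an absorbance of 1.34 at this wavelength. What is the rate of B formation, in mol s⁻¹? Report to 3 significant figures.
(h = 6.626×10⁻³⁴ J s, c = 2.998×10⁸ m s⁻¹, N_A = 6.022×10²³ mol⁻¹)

Photon energy at 451 nm: hc/λ = (6.626×10⁻³⁴)(2.998×10⁸)/(451×10⁻⁹) = 4.405×10⁻¹⁹ J.
Energy delivered: (469 mW)(516.6 s) = 242.3 J.
Photons incident: 242.3 / 4.405×10⁻¹⁹ = 5.501×10²⁰, i.e. 5.501×10²⁰/6.022×10²³ = 9.135×10⁻⁴ mol.
Fraction absorbed: 1 − 10^(−1.34) = 0.9543.
Photons absorbed: 0.9543 × 9.135×10⁻⁴ = 8.718×10⁻⁴ mol.
Product formed: 0.0262 × 8.718×10⁻⁴ = 2.284×10⁻⁵ mol.
Rate: 2.284×10⁻⁵ / 516.6 s = 4.42×10⁻⁸ mol s⁻¹.

4.42×10⁻⁸ mol s⁻¹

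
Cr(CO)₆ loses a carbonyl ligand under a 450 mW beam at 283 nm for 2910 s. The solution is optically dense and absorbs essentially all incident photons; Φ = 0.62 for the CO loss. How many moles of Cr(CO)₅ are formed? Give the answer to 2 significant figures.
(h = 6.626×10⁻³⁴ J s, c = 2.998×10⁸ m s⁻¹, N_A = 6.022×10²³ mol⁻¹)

0.0019 mol

Photon energy at 283 nm: hc/λ = (6.626×10⁻³⁴)(2.998×10⁸)/(283×10⁻⁹) = 7.019×10⁻¹⁹ J.
Energy delivered: (450 mW)(2910 s) = 1310 J.
Photons incident: 1310 / 7.019×10⁻¹⁹ = 1.866×10²¹, i.e. 1.866×10²¹/6.022×10²³ = 0.003099 mol.
Product: Φ × n_abs = 0.62 × 0.003099 = 0.001921 mol.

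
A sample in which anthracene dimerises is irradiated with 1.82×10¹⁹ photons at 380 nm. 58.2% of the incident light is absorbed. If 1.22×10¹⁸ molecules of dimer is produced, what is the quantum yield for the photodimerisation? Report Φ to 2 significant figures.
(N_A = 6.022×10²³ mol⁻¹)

Φ = 0.12

Product: 1.22×10¹⁸ / 6.022×10²³ = 2.026×10⁻⁶ mol.
Moles of photons: 1.82×10¹⁹ / 6.022×10²³ = 3.022×10⁻⁵ mol.
Photons absorbed: 0.582 × 3.022×10⁻⁵ = 1.759×10⁻⁵ mol.
Φ = 2.026×10⁻⁶ mol / 1.759×10⁻⁵ mol photons = 0.12.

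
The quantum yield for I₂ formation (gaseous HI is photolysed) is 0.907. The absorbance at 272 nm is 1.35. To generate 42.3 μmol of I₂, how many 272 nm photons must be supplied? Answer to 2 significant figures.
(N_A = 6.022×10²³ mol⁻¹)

2.9×10¹⁹ photons

Product: 42.3 μmol = 4.23×10⁻⁵ mol.
Photons that must be absorbed: 4.23×10⁻⁵ / 0.907 = 4.664×10⁻⁵ mol.
Fraction absorbed: 1 − 10^(−1.35) = 0.9553.
Incident photons needed: 4.664×10⁻⁵ / 0.9553 = 4.882×10⁻⁵ mol.
Photon count: 4.882×10⁻⁵ × 6.022×10²³ = 2.9×10¹⁹.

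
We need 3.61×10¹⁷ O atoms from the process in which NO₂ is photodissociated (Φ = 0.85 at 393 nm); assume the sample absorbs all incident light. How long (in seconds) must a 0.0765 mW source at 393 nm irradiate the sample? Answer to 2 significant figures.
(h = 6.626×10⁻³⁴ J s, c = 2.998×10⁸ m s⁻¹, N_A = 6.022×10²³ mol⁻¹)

Product: 3.61×10¹⁷ / 6.022×10²³ = 5.995×10⁻⁷ mol.
Photons that must be absorbed: 5.995×10⁻⁷ / 0.85 = 7.053×10⁻⁷ mol.
Photon energy: hc/λ = 5.055×10⁻¹⁹ J; per mole, 3.044×10⁵ J mol⁻¹.
Energy required: 7.053×10⁻⁷ × 3.044×10⁵ = 0.2147 J.
Time: 0.2147 J / 7.65e-05 W = 2800 s.

t ≈ 2800 s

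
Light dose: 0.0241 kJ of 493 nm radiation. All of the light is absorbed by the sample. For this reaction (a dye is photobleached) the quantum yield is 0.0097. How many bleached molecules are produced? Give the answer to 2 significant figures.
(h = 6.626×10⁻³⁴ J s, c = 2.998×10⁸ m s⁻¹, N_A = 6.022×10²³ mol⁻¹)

Photon energy at 493 nm: hc/λ = (6.626×10⁻³⁴)(2.998×10⁸)/(493×10⁻⁹) = 4.029×10⁻¹⁹ J.
Incident energy: 0.0241 kJ = 24.1 J.
Photons incident: 24.1 / 4.029×10⁻¹⁹ = 5.982×10¹⁹, i.e. 5.982×10¹⁹/6.022×10²³ = 9.934×10⁻⁵ mol.
Product: Φ × n_abs = 0.0097 × 9.934×10⁻⁵ = 9.636×10⁻⁷ mol.
As a count: 9.636×10⁻⁷ × 6.022×10²³ = 5.8×10¹⁷.

5.8×10¹⁷ bleached molecules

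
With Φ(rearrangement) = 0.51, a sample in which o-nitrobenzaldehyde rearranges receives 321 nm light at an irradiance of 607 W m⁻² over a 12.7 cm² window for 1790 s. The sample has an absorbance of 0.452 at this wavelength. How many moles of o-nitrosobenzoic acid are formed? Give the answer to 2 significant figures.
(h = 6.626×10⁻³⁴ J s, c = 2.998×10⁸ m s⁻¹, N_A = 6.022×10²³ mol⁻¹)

0.0012 mol

Photon energy at 321 nm: hc/λ = (6.626×10⁻³⁴)(2.998×10⁸)/(321×10⁻⁹) = 6.188×10⁻¹⁹ J.
Energy delivered: (607 W m⁻²)(12.7×10⁻⁴ m²)(1790 s) = 1380 J.
Photons incident: 1380 / 6.188×10⁻¹⁹ = 2.230×10²¹, i.e. 2.230×10²¹/6.022×10²³ = 0.003703 mol.
Fraction absorbed: 1 − 10^(−0.452) = 0.6468.
Photons absorbed: 0.6468 × 0.003703 = 0.002395 mol.
Product: Φ × n_abs = 0.51 × 0.002395 = 0.001221 mol.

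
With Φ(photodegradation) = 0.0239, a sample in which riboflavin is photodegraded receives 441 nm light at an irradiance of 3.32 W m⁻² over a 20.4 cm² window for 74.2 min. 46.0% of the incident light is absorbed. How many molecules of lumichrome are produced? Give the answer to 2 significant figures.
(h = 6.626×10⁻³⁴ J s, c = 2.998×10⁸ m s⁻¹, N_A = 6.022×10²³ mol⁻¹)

Photon energy at 441 nm: hc/λ = (6.626×10⁻³⁴)(2.998×10⁸)/(441×10⁻⁹) = 4.504×10⁻¹⁹ J.
Energy delivered: (3.32 W m⁻²)(20.4×10⁻⁴ m²)(4452 s) = 30.15 J.
Photons incident: 30.15 / 4.504×10⁻¹⁹ = 6.694×10¹⁹, i.e. 6.694×10¹⁹/6.022×10²³ = 1.112×10⁻⁴ mol.
Photons absorbed: 0.460 × 1.112×10⁻⁴ = 5.115×10⁻⁵ mol.
Product: Φ × n_abs = 0.0239 × 5.115×10⁻⁵ = 1.222×10⁻⁶ mol.
As a count: 1.222×10⁻⁶ × 6.022×10²³ = 7.4×10¹⁷.

7.4×10¹⁷ molecules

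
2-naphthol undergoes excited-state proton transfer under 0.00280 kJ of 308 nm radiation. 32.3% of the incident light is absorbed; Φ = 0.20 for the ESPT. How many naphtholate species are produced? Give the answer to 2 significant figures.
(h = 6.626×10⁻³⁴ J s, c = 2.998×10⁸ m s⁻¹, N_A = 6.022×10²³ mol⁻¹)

2.8×10¹⁷ species

Photon energy at 308 nm: hc/λ = (6.626×10⁻³⁴)(2.998×10⁸)/(308×10⁻⁹) = 6.450×10⁻¹⁹ J.
Incident energy: 0.00280 kJ = 2.80 J.
Photons incident: 2.80 / 6.450×10⁻¹⁹ = 4.341×10¹⁸, i.e. 4.341×10¹⁸/6.022×10²³ = 7.209×10⁻⁶ mol.
Photons absorbed: 0.323 × 7.209×10⁻⁶ = 2.329×10⁻⁶ mol.
Product: Φ × n_abs = 0.20 × 2.329×10⁻⁶ = 4.658×10⁻⁷ mol.
As a count: 4.658×10⁻⁷ × 6.022×10²³ = 2.8×10¹⁷.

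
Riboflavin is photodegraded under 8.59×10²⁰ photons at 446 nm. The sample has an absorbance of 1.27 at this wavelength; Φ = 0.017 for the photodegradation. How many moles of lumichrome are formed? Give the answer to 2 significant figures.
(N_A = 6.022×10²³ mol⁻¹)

2.3×10⁻⁵ mol

Moles of photons: 8.59×10²⁰ / 6.022×10²³ = 0.001426 mol.
Fraction absorbed: 1 − 10^(−1.27) = 0.9463.
Photons absorbed: 0.9463 × 0.001426 = 0.001349 mol.
Product: Φ × n_abs = 0.017 × 0.001349 = 2.293×10⁻⁵ mol.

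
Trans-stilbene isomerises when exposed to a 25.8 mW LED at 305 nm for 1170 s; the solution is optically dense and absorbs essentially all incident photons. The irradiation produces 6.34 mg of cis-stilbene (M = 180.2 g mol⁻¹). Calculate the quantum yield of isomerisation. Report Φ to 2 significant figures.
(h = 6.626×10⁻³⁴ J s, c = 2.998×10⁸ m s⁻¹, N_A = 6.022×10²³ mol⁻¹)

Φ = 0.46

Product: 6.34 mg / 180.2 g mol⁻¹ = 3.518×10⁻⁵ mol.
Photon energy at 305 nm: hc/λ = (6.626×10⁻³⁴)(2.998×10⁸)/(305×10⁻⁹) = 6.513×10⁻¹⁹ J.
Energy delivered: (25.8 mW)(1170 s) = 30.19 J.
Photons incident: 30.19 / 6.513×10⁻¹⁹ = 4.635×10¹⁹, i.e. 4.635×10¹⁹/6.022×10²³ = 7.697×10⁻⁵ mol.
Φ = 3.518×10⁻⁵ mol / 7.697×10⁻⁵ mol photons = 0.46.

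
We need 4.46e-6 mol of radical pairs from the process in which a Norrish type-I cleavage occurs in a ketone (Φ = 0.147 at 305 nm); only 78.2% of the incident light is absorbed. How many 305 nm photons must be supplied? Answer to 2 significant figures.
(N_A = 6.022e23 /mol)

2.3e19 photons

Photons that must be absorbed: 4.46e-6 / 0.147 = 3.034e-5 mol.
Incident photons needed: 3.034e-5 / 0.782 = 3.880e-5 mol.
Photon count: 3.880e-5 × 6.022e23 = 2.3e19.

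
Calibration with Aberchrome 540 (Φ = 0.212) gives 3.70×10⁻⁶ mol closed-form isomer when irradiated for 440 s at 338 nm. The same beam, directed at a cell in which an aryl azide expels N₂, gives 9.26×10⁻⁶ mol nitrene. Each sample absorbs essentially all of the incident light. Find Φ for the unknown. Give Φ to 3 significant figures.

Φ = 0.531

Photons absorbed by the actinometer: 3.70×10⁻⁶ / 0.212 = 1.745×10⁻⁵ mol.
Φ(unknown) = 9.26×10⁻⁶ / 1.745×10⁻⁵ = 0.531.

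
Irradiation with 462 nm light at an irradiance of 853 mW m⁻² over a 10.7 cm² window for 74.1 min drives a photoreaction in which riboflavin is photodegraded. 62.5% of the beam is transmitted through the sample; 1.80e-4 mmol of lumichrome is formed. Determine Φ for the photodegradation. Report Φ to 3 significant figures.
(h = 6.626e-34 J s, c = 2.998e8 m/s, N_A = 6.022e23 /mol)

Product: 1.80e-4 mmol = 1.80e-7 mol.
Photon energy at 462 nm: hc/λ = (6.626e-34)(2.998e8)/(462e-9) = 4.300e-19 J.
Energy delivered: (853 mW m⁻²)(10.7e-4 m²)(4446 s) = 4.058 J.
Photons incident: 4.058 / 4.300e-19 = 9.437e18, i.e. 9.437e18/6.022e23 = 1.567e-5 mol.
Fraction absorbed: 1 − 62.5/100 = 0.3750.
Photons absorbed: 0.3750 × 1.567e-5 = 5.876e-6 mol.
Φ = 1.80e-7 mol / 5.876e-6 mol photons = 0.0306.

Φ = 0.0306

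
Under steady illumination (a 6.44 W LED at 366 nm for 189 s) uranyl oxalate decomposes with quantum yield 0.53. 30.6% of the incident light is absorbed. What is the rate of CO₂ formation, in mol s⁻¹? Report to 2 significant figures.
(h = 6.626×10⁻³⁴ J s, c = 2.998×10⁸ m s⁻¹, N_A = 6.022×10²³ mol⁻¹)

Photon energy at 366 nm: hc/λ = (6.626×10⁻³⁴)(2.998×10⁸)/(366×10⁻⁹) = 5.428×10⁻¹⁹ J.
Energy delivered: (6.44 W)(189 s) = 1217 J.
Photons incident: 1217 / 5.428×10⁻¹⁹ = 2.242×10²¹, i.e. 2.242×10²¹/6.022×10²³ = 0.003723 mol.
Photons absorbed: 0.306 × 0.003723 = 0.001139 mol.
Product formed: 0.53 × 0.001139 = 6.037×10⁻⁴ mol.
Rate: 6.037×10⁻⁴ / 189 s = 3.2×10⁻⁶ mol s⁻¹.

3.2×10⁻⁶ mol s⁻¹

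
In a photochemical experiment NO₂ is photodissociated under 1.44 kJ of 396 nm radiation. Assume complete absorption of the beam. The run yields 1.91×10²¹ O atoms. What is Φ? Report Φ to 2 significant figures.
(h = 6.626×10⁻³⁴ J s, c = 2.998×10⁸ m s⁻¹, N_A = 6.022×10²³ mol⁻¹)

Product: 1.91×10²¹ / 6.022×10²³ = 0.003172 mol.
Photon energy at 396 nm: hc/λ = (6.626×10⁻³⁴)(2.998×10⁸)/(396×10⁻⁹) = 5.016×10⁻¹⁹ J.
Incident energy: 1.44 kJ = 1440 J.
Photons incident: 1440 / 5.016×10⁻¹⁹ = 2.871×10²¹, i.e. 2.871×10²¹/6.022×10²³ = 0.004768 mol.
Φ = 0.003172 mol / 0.004768 mol photons = 0.67.

Φ = 0.67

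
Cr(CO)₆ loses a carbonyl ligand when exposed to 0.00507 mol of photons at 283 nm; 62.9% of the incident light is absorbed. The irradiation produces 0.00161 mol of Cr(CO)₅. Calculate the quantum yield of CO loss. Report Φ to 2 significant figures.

Photons absorbed: 0.629 × 0.00507 = 0.003189 mol.
Φ = 0.00161 mol / 0.003189 mol photons = 0.50.

Φ = 0.50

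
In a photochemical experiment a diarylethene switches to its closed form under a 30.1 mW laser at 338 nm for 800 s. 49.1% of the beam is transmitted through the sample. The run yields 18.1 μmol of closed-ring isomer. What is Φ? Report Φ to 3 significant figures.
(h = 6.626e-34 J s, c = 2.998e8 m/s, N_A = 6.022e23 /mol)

Product: 18.1 μmol = 1.81e-5 mol.
Photon energy at 338 nm: hc/λ = (6.626e-34)(2.998e8)/(338e-9) = 5.877e-19 J.
Energy delivered: (30.1 mW)(800 s) = 24.08 J.
Photons incident: 24.08 / 5.877e-19 = 4.097e19, i.e. 4.097e19/6.022e23 = 6.803e-5 mol.
Fraction absorbed: 1 − 49.1/100 = 0.5090.
Photons absorbed: 0.5090 × 6.803e-5 = 3.463e-5 mol.
Φ = 1.81e-5 mol / 3.463e-5 mol photons = 0.523.

Φ = 0.523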